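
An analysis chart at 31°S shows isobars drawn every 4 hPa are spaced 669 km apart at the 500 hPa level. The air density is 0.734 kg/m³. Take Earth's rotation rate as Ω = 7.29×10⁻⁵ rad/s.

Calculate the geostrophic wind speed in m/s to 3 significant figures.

Coriolis parameter at 31°S:
f = 2Ω sin φ = 2 × 7.29×10⁻⁵ × sin 31° = 7.51×10⁻⁵ s⁻¹
Pressure gradient: |∂P/∂n| = 400 Pa / 669000 m = 5.98×10⁻⁴ Pa/m
Geostrophic balance (pressure-gradient force = Coriolis force):
V_g = (1/(fρ)) |∂P/∂n| = 5.98×10⁻⁴ / (7.51×10⁻⁵ × 0.734) = 10.8 m/s

10.8 m/s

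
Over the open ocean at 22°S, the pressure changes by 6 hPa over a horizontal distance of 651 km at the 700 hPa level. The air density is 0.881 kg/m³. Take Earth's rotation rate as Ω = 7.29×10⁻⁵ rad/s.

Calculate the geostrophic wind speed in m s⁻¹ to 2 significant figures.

19 m s⁻¹

Coriolis parameter at 22°S:
f = 2Ω sin φ = 2 × 7.29×10⁻⁵ × sin 22° = 5.46×10⁻⁵ s⁻¹
Pressure gradient: |∂P/∂n| = 600 Pa / 651000 m = 9.22×10⁻⁴ Pa/m
Geostrophic balance (pressure-gradient force = Coriolis force):
V_g = (1/(fρ)) |∂P/∂n| = 9.22×10⁻⁴ / (5.46×10⁻⁵ × 0.881) = 19.2 m/s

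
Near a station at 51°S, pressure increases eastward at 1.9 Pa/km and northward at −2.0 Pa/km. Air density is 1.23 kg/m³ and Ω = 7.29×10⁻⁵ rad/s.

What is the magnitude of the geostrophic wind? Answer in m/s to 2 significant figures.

20 m/s

Coriolis parameter at 51°S:
f = 2Ω sin φ = 2 × 7.29×10⁻⁵ × sin 51° = 1.13×10⁻⁴ s⁻¹
In the Southern Hemisphere f is negative: f = −1.13×10⁻⁴ s⁻¹.
Component geostrophic relations (x east, y north):
u_g = −(1/(fρ)) ∂P/∂y,  v_g = (1/(fρ)) ∂P/∂x
u_g = −(−2.0×10⁻³)/(−1.13×10⁻⁴ × 1.23) = −14.4 m/s;  v_g = (1.9×10⁻³)/(−1.13×10⁻⁴ × 1.23) = −13.6 m/s
|V_g| = √(u_g² + v_g²) = 19.8 m/s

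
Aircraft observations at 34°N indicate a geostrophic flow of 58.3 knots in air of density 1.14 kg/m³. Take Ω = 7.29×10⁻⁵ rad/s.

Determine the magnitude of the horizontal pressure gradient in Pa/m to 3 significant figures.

Coriolis parameter at 34°N:
f = 2Ω sin φ = 2 × 7.29×10⁻⁵ × sin 34° = 8.15×10⁻⁵ s⁻¹
Wind speed in SI: 58.3 knots = 30.0 m/s
Geostrophic balance rearranged: |∂P/∂n| = f ρ V_g
|∂P/∂n| = 8.15×10⁻⁵ × 1.14 × 30.0 = 2.79×10⁻³ Pa/m

2.79×10⁻³ Pa/m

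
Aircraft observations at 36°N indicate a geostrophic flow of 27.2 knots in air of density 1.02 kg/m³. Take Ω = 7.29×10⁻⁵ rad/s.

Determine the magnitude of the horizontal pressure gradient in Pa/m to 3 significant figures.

1.22×10⁻³ Pa/m

Coriolis parameter at 36°N:
f = 2Ω sin φ = 2 × 7.29×10⁻⁵ × sin 36° = 8.57×10⁻⁵ s⁻¹
Wind speed in SI: 27.2 knots = 14.0 m/s
Geostrophic balance rearranged: |∂P/∂n| = f ρ V_g
|∂P/∂n| = 8.57×10⁻⁵ × 1.02 × 14.0 = 1.22×10⁻³ Pa/m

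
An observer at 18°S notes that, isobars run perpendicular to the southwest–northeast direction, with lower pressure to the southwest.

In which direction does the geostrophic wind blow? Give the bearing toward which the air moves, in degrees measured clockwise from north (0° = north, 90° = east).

The pressure-gradient force points toward the southwest (bearing 225°).
Geostrophic balance: in the Southern Hemisphere the Coriolis force deflects motion to the left, so the geostrophic wind blows 90° to the left of the pressure-gradient force (low pressure on the right).
Rotating 225° by 90° counterclockwise gives 135° — the wind blows toward the southeast.

135°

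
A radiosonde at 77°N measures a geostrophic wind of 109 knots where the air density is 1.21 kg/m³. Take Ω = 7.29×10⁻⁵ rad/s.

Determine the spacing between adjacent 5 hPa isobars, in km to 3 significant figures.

51.9 km

Coriolis parameter at 77°N:
f = 2Ω sin φ = 2 × 7.29×10⁻⁵ × sin 77° = 1.42×10⁻⁴ s⁻¹
Wind speed in SI: 109 knots = 56.1 m/s
Geostrophic balance rearranged: |∂P/∂n| = f ρ V_g
|∂P/∂n| = 1.42×10⁻⁴ × 1.21 × 56.1 = 9.64×10⁻³ Pa/m
Isobar spacing: Δn = ΔP/|∂P/∂n| = 500 Pa / 9.64×10⁻³ Pa/m = 51873 m ≈ 51.9 km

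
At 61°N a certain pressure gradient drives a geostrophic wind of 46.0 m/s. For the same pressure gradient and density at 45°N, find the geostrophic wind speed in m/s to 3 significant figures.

With the same pressure gradient and density, V_g ∝ 1/f ∝ 1/sin φ.
V₂ = V₁ · sin φ₁ / sin φ₂ = 46.0 × sin 61° / sin 45°
V₂ = 46.0 × 0.8746/0.7071 = 56.9 m/s

56.9 m/s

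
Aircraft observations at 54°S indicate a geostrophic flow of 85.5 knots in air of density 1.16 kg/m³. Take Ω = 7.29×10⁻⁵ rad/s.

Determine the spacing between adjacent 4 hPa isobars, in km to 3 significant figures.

Coriolis parameter at 54°S:
f = 2Ω sin φ = 2 × 7.29×10⁻⁵ × sin 54° = 1.18×10⁻⁴ s⁻¹
Wind speed in SI: 85.5 knots = 44.0 m/s
Geostrophic balance rearranged: |∂P/∂n| = f ρ V_g
|∂P/∂n| = 1.18×10⁻⁴ × 1.16 × 44.0 = 6.02×10⁻³ Pa/m
Isobar spacing: Δn = ΔP/|∂P/∂n| = 400 Pa / 6.02×10⁻³ Pa/m = 66463 m ≈ 66.5 km

66.5 km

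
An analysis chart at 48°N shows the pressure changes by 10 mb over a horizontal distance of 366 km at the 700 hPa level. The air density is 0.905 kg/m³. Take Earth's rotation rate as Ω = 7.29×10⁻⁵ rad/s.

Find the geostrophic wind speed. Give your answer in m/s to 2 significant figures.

28 m/s

Coriolis parameter at 48°N:
f = 2Ω sin φ = 2 × 7.29×10⁻⁵ × sin 48° = 1.08×10⁻⁴ s⁻¹
Pressure gradient: |∂P/∂n| = 1000 Pa / 366000 m = 2.73×10⁻³ Pa/m
Geostrophic balance (pressure-gradient force = Coriolis force):
V_g = (1/(fρ)) |∂P/∂n| = 2.73×10⁻³ / (1.08×10⁻⁴ × 0.905) = 27.9 m/s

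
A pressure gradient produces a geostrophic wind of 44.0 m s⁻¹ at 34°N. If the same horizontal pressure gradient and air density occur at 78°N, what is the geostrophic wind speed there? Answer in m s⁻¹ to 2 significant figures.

25 m s⁻¹

With the same pressure gradient and density, V_g ∝ 1/f ∝ 1/sin φ.
V₂ = V₁ · sin φ₁ / sin φ₂ = 44.0 × sin 34° / sin 78°
V₂ = 44.0 × 0.5592/0.9781 = 25 m s⁻¹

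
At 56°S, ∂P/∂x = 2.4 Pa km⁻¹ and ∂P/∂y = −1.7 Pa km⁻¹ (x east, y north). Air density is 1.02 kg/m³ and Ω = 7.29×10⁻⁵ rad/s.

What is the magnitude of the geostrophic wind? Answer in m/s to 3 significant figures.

23.9 m/s

Coriolis parameter at 56°S:
f = 2Ω sin φ = 2 × 7.29×10⁻⁵ × sin 56° = 1.21×10⁻⁴ s⁻¹
In the Southern Hemisphere f is negative: f = −1.21×10⁻⁴ s⁻¹.
Component geostrophic relations (x east, y north):
u_g = −(1/(fρ)) ∂P/∂y,  v_g = (1/(fρ)) ∂P/∂x
u_g = −(−1.7×10⁻³)/(−1.21×10⁻⁴ × 1.02) = −13.8 m/s;  v_g = (2.4×10⁻³)/(−1.21×10⁻⁴ × 1.02) = −19.5 m/s
|V_g| = √(u_g² + v_g²) = 23.9 m/s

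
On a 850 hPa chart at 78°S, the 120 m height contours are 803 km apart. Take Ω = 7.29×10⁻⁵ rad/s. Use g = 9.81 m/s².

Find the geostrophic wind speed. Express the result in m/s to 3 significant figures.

10.3 m/s

Coriolis parameter at 78°S:
f = 2Ω sin φ = 2 × 7.29×10⁻⁵ × sin 78° = 1.43×10⁻⁴ s⁻¹
Height gradient: |∂Z/∂n| = 120 m / 803000 m = 1.49×10⁻⁴
On a pressure surface, geostrophic balance gives V_g = (g/f)|∂Z/∂n|:
V_g = 9.81 × 1.49×10⁻⁴ / 1.43×10⁻⁴ = 10.3 m/s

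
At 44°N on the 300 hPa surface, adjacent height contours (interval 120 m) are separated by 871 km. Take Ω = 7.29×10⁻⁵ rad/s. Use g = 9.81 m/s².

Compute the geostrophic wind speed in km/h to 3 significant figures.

Coriolis parameter at 44°N:
f = 2Ω sin φ = 2 × 7.29×10⁻⁵ × sin 44° = 1.01×10⁻⁴ s⁻¹
Height gradient: |∂Z/∂n| = 120 m / 871000 m = 1.38×10⁻⁴
On a pressure surface, geostrophic balance gives V_g = (g/f)|∂Z/∂n|:
V_g = 9.81 × 1.38×10⁻⁴ / 1.01×10⁻⁴ = 13.3 m/s
Converting: 13.3 m/s × 3.6 = 48.0 km/h

48.0 km/h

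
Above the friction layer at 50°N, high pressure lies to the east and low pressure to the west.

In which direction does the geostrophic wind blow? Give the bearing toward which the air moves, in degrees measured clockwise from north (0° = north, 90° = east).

000°

The pressure-gradient force points toward the west (bearing 270°).
Geostrophic balance: in the Northern Hemisphere the Coriolis force deflects motion to the right, so the geostrophic wind blows 90° to the right of the pressure-gradient force (low pressure on the left).
Rotating 270° by 90° clockwise gives 000° — the wind blows toward the north.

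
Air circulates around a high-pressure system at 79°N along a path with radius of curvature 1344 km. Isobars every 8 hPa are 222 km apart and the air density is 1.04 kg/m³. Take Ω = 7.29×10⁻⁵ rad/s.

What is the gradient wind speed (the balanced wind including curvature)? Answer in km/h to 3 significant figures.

102 km/h

Coriolis parameter at 79°N:
f = 2Ω sin φ = 2 × 7.29×10⁻⁵ × sin 79° = 1.43×10⁻⁴ s⁻¹
Pressure gradient: |∂P/∂n| = 800 Pa / 222000 m = 3.60×10⁻³ Pa/m
Geostrophic speed: V_g = |∂P/∂n|/(fρ) = 3.60×10⁻³/(1.43×10⁻⁴ × 1.04) = 24.2 m/s
Around a high, pressure-gradient force acts outward with centrifugal, so Coriolis balances both:
fV = (1/ρ)|∂P/∂n| + V²/R  →  V² − fR·V + fR·V_g = 0
With fR = 1.43×10⁻⁴ × 1344×10³ m = 192 m/s:
V = [fR − √((fR)² − 4 fR V_g)]/2 = [192 − √(192² − 4×192×24.2)]/2 = 28.4 m/s
Supergeostrophic (V > V_g = 24.2 m/s), as expected around a high.
Converting: 28.4 m/s × 3.6 = 102 km/h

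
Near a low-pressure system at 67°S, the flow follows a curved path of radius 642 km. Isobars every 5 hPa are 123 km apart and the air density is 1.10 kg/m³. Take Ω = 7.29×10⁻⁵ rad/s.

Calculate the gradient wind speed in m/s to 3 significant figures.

Coriolis parameter at 67°S:
f = 2Ω sin φ = 2 × 7.29×10⁻⁵ × sin 67° = 1.34×10⁻⁴ s⁻¹
Pressure gradient: |∂P/∂n| = 500 Pa / 123000 m = 4.07×10⁻³ Pa/m
Geostrophic speed: V_g = |∂P/∂n|/(fρ) = 4.07×10⁻³/(1.34×10⁻⁴ × 1.10) = 27.5 m/s
Around a low, centrifugal force acts outward with Coriolis, so pressure-gradient force balances both:
(1/ρ)|∂P/∂n| = fV + V²/R  →  V² + fR·V − fR·V_g = 0
With fR = 1.34×10⁻⁴ × 642×10³ m = 86.2 m/s:
V = [−fR + √((fR)² + 4 fR V_g)]/2 = [−86.2 + √(86.2² + 4×86.2×27.5)]/2 = 21.9 m/s
Subgeostrophic (V < V_g = 27.5 m/s), as expected around a low.

21.9 m/s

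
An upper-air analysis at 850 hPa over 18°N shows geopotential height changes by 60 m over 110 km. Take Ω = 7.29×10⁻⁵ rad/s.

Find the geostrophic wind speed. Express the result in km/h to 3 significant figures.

428 km/h

Coriolis parameter at 18°N:
f = 2Ω sin φ = 2 × 7.29×10⁻⁵ × sin 18° = 4.51×10⁻⁵ s⁻¹
Height gradient: |∂Z/∂n| = 60 m / 110000 m = 5.45×10⁻⁴
On a pressure surface, geostrophic balance gives V_g = (g/f)|∂Z/∂n|:
V_g = 9.81 × 5.45×10⁻⁴ / 4.51×10⁻⁵ = 119 m/s
Converting: 119 m/s × 3.6 = 428 km/h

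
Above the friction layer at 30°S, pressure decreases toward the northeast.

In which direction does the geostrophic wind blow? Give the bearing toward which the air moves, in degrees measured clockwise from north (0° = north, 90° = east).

315°

The pressure-gradient force points toward the northeast (bearing 045°).
Geostrophic balance: in the Southern Hemisphere the Coriolis force deflects motion to the left, so the geostrophic wind blows 90° to the left of the pressure-gradient force (low pressure on the right).
Rotating 045° by 90° counterclockwise gives 315° — the wind blows toward the northwest.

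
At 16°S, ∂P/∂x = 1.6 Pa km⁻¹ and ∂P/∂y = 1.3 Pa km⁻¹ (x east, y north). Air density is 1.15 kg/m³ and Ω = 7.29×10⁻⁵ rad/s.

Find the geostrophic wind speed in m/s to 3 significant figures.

44.6 m/s

Coriolis parameter at 16°S:
f = 2Ω sin φ = 2 × 7.29×10⁻⁵ × sin 16° = 4.02×10⁻⁵ s⁻¹
In the Southern Hemisphere f is negative: f = −4.02×10⁻⁵ s⁻¹.
Component geostrophic relations (x east, y north):
u_g = −(1/(fρ)) ∂P/∂y,  v_g = (1/(fρ)) ∂P/∂x
u_g = −(1.3×10⁻³)/(−4.02×10⁻⁵ × 1.15) = 28.1 m/s;  v_g = (1.6×10⁻³)/(−4.02×10⁻⁵ × 1.15) = −34.6 m/s
|V_g| = √(u_g² + v_g²) = 44.6 m/s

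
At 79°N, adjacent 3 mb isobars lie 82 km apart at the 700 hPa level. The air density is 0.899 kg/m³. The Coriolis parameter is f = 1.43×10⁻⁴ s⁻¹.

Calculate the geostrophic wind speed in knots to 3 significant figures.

55.3 knots

Pressure gradient: |∂P/∂n| = 300 Pa / 82000 m = 3.66×10⁻³ Pa/m
Geostrophic balance (pressure-gradient force = Coriolis force):
V_g = (1/(fρ)) |∂P/∂n| = 3.66×10⁻³ / (1.43×10⁻⁴ × 0.899) = 28.5 m/s
Converting: 28.5 m/s × 1.944 = 55.3 knots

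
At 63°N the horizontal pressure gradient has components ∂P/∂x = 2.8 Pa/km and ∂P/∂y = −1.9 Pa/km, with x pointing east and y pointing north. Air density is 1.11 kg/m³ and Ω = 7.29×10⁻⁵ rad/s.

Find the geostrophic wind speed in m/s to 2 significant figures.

23 m/s

Coriolis parameter at 63°N:
f = 2Ω sin φ = 2 × 7.29×10⁻⁵ × sin 63° = 1.30×10⁻⁴ s⁻¹
Component geostrophic relations (x east, y north):
u_g = −(1/(fρ)) ∂P/∂y,  v_g = (1/(fρ)) ∂P/∂x
u_g = −(−1.9×10⁻³)/(1.30×10⁻⁴ × 1.11) = 13.2 m/s;  v_g = (2.8×10⁻³)/(1.30×10⁻⁴ × 1.11) = 19.4 m/s
|V_g| = √(u_g² + v_g²) = 23.5 m/s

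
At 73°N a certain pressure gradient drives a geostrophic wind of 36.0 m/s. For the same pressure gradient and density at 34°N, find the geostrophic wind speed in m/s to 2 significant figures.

62 m/s

With the same pressure gradient and density, V_g ∝ 1/f ∝ 1/sin φ.
V₂ = V₁ · sin φ₁ / sin φ₂ = 36.0 × sin 73° / sin 34°
V₂ = 36.0 × 0.9563/0.5592 = 62 m/s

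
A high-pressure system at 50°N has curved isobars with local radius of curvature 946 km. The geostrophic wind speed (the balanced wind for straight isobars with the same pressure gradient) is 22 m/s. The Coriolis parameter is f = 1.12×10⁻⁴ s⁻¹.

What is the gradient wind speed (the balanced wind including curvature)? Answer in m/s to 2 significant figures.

31 m/s

Around a high, pressure-gradient force acts outward with centrifugal, so Coriolis balances both:
fV = (1/ρ)|∂P/∂n| + V²/R  →  V² − fR·V + fR·V_g = 0
With fR = 1.12×10⁻⁴ × 946×10³ m = 106 m/s:
V = [fR − √((fR)² − 4 fR V_g)]/2 = [106 − √(106² − 4×106×22)]/2 = 31.2 m/s
Supergeostrophic (V > V_g = 22 m/s), as expected around a high.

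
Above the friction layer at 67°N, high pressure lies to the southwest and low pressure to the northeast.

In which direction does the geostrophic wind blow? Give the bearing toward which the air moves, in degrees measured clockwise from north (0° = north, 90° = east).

135°

The pressure-gradient force points toward the northeast (bearing 045°).
Geostrophic balance: in the Northern Hemisphere the Coriolis force deflects motion to the right, so the geostrophic wind blows 90° to the right of the pressure-gradient force (low pressure on the left).
Rotating 045° by 90° clockwise gives 135° — the wind blows toward the southeast.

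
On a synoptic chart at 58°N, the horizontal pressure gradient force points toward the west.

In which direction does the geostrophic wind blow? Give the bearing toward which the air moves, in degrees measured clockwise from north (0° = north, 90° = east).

The pressure-gradient force points toward the west (bearing 270°).
Geostrophic balance: in the Northern Hemisphere the Coriolis force deflects motion to the right, so the geostrophic wind blows 90° to the right of the pressure-gradient force (low pressure on the left).
Rotating 270° by 90° clockwise gives 000° — the wind blows toward the north.

000°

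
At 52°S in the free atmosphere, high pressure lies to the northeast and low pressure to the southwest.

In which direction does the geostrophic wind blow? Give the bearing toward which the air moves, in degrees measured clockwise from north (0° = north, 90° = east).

The pressure-gradient force points toward the southwest (bearing 225°).
Geostrophic balance: in the Southern Hemisphere the Coriolis force deflects motion to the left, so the geostrophic wind blows 90° to the left of the pressure-gradient force (low pressure on the right).
Rotating 225° by 90° counterclockwise gives 135° — the wind blows toward the southeast.

135°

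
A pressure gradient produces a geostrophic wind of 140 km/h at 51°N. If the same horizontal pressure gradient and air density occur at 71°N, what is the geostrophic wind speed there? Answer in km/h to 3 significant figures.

115 km/h

With the same pressure gradient and density, V_g ∝ 1/f ∝ 1/sin φ.
V₂ = V₁ · sin φ₁ / sin φ₂ = 140 × sin 51° / sin 71°
V₂ = 140 × 0.7771/0.9455 = 115 km/h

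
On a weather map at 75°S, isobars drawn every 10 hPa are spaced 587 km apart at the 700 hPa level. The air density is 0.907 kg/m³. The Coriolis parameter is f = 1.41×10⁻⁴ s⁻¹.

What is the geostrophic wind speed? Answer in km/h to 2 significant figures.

Pressure gradient: |∂P/∂n| = 1000 Pa / 587000 m = 1.70×10⁻³ Pa/m
Geostrophic balance (pressure-gradient force = Coriolis force):
V_g = (1/(fρ)) |∂P/∂n| = 1.70×10⁻³ / (1.41×10⁻⁴ × 0.907) = 13.3 m/s
Converting: 13.3 m/s × 3.6 = 48 km/h

48 km/h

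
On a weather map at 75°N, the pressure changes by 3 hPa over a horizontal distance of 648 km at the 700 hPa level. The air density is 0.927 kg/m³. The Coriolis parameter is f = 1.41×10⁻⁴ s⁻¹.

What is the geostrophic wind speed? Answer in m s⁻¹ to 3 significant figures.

Pressure gradient: |∂P/∂n| = 300 Pa / 648000 m = 4.63×10⁻⁴ Pa/m
Geostrophic balance (pressure-gradient force = Coriolis force):
V_g = (1/(fρ)) |∂P/∂n| = 4.63×10⁻⁴ / (1.41×10⁻⁴ × 0.927) = 3.54 m/s

3.54 m s⁻¹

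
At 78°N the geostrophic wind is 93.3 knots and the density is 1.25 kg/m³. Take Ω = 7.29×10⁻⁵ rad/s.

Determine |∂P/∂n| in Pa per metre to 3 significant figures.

Coriolis parameter at 78°N:
f = 2Ω sin φ = 2 × 7.29×10⁻⁵ × sin 78° = 1.43×10⁻⁴ s⁻¹
Wind speed in SI: 93.3 knots = 48.0 m/s
Geostrophic balance rearranged: |∂P/∂n| = f ρ V_g
|∂P/∂n| = 1.43×10⁻⁴ × 1.25 × 48.0 = 8.56×10⁻³ Pa/m

8.56×10⁻³ Pa/m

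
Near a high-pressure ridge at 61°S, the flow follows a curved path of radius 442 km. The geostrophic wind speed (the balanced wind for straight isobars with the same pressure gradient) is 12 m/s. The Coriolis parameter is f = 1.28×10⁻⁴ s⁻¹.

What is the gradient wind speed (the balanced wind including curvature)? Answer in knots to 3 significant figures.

Around a high, pressure-gradient force acts outward with centrifugal, so Coriolis balances both:
fV = (1/ρ)|∂P/∂n| + V²/R  →  V² − fR·V + fR·V_g = 0
With fR = 1.28×10⁻⁴ × 442×10³ m = 56.6 m/s:
V = [fR − √((fR)² − 4 fR V_g)]/2 = [56.6 − √(56.6² − 4×56.6×12)]/2 = 17.3 m/s
Supergeostrophic (V > V_g = 12 m/s), as expected around a high.
Converting: 17.3 m/s × 1.944 = 33.6 knots

33.6 knots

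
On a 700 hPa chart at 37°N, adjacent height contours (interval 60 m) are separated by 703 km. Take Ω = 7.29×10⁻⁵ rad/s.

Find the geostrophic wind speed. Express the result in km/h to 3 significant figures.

34.4 km/h

Coriolis parameter at 37°N:
f = 2Ω sin φ = 2 × 7.29×10⁻⁵ × sin 37° = 8.77×10⁻⁵ s⁻¹
Height gradient: |∂Z/∂n| = 60 m / 703000 m = 8.53×10⁻⁵
On a pressure surface, geostrophic balance gives V_g = (g/f)|∂Z/∂n|:
V_g = 9.81 × 8.53×10⁻⁵ / 8.77×10⁻⁵ = 9.54 m/s
Converting: 9.54 m/s × 3.6 = 34.4 km/h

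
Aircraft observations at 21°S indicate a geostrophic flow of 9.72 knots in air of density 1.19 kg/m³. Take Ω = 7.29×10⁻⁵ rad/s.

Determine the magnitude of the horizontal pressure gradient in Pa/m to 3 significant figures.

Coriolis parameter at 21°S:
f = 2Ω sin φ = 2 × 7.29×10⁻⁵ × sin 21° = 5.23×10⁻⁵ s⁻¹
Wind speed in SI: 9.72 knots = 5.00 m/s
Geostrophic balance rearranged: |∂P/∂n| = f ρ V_g
|∂P/∂n| = 5.23×10⁻⁵ × 1.19 × 5.00 = 3.11×10⁻⁴ Pa/m

3.11×10⁻⁴ Pa/m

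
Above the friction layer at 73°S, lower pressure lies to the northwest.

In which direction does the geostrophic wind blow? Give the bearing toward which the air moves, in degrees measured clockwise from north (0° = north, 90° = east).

225°

The pressure-gradient force points toward the northwest (bearing 315°).
Geostrophic balance: in the Southern Hemisphere the Coriolis force deflects motion to the left, so the geostrophic wind blows 90° to the left of the pressure-gradient force (low pressure on the right).
Rotating 315° by 90° counterclockwise gives 225° — the wind blows toward the southwest.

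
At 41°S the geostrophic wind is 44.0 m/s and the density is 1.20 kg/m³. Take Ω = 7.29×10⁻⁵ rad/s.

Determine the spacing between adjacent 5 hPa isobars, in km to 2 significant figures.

99 km

Coriolis parameter at 41°S:
f = 2Ω sin φ = 2 × 7.29×10⁻⁵ × sin 41° = 9.57×10⁻⁵ s⁻¹
Geostrophic balance rearranged: |∂P/∂n| = f ρ V_g
|∂P/∂n| = 9.57×10⁻⁵ × 1.20 × 44.0 = 5.05×10⁻³ Pa/m
Isobar spacing: Δn = ΔP/|∂P/∂n| = 500 Pa / 5.05×10⁻³ Pa/m = 99000 m ≈ 99 km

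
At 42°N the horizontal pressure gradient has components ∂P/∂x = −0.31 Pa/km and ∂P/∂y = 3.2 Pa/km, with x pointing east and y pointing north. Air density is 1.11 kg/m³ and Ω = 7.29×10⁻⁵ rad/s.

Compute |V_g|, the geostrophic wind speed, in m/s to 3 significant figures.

29.7 m/s

Coriolis parameter at 42°N:
f = 2Ω sin φ = 2 × 7.29×10⁻⁵ × sin 42° = 9.76×10⁻⁵ s⁻¹
Component geostrophic relations (x east, y north):
u_g = −(1/(fρ)) ∂P/∂y,  v_g = (1/(fρ)) ∂P/∂x
u_g = −(3.2×10⁻³)/(9.76×10⁻⁵ × 1.11) = −29.6 m/s;  v_g = (−0.31×10⁻³)/(9.76×10⁻⁵ × 1.11) = −2.86 m/s
|V_g| = √(u_g² + v_g²) = 29.7 m/s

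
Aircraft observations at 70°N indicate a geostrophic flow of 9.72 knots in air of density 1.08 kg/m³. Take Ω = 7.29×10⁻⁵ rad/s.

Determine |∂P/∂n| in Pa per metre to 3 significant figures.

Coriolis parameter at 70°N:
f = 2Ω sin φ = 2 × 7.29×10⁻⁵ × sin 70° = 1.37×10⁻⁴ s⁻¹
Wind speed in SI: 9.72 knots = 5.00 m/s
Geostrophic balance rearranged: |∂P/∂n| = f ρ V_g
|∂P/∂n| = 1.37×10⁻⁴ × 1.08 × 5.00 = 7.40×10⁻⁴ Pa/m

7.40×10⁻⁴ Pa/m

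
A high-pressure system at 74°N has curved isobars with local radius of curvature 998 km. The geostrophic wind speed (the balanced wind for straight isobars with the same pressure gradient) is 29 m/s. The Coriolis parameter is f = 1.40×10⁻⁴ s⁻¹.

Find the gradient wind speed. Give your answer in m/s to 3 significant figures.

Around a high, pressure-gradient force acts outward with centrifugal, so Coriolis balances both:
fV = (1/ρ)|∂P/∂n| + V²/R  →  V² − fR·V + fR·V_g = 0
With fR = 1.40×10⁻⁴ × 998×10³ m = 140 m/s:
V = [fR − √((fR)² − 4 fR V_g)]/2 = [140 − √(140² − 4×140×29)]/2 = 41.1 m/s
Supergeostrophic (V > V_g = 29 m/s), as expected around a high.

41.1 m/s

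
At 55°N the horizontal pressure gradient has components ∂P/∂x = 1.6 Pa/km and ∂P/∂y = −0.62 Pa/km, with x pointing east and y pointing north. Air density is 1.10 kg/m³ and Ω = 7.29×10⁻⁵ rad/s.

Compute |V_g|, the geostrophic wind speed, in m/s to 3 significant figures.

13.1 m/s

Coriolis parameter at 55°N:
f = 2Ω sin φ = 2 × 7.29×10⁻⁵ × sin 55° = 1.19×10⁻⁴ s⁻¹
Component geostrophic relations (x east, y north):
u_g = −(1/(fρ)) ∂P/∂y,  v_g = (1/(fρ)) ∂P/∂x
u_g = −(−0.62×10⁻³)/(1.19×10⁻⁴ × 1.10) = 4.72 m/s;  v_g = (1.6×10⁻³)/(1.19×10⁻⁴ × 1.10) = 12.2 m/s
|V_g| = √(u_g² + v_g²) = 13.1 m/s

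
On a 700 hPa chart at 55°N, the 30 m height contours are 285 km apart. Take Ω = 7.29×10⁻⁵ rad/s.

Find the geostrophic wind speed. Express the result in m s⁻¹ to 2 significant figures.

Coriolis parameter at 55°N:
f = 2Ω sin φ = 2 × 7.29×10⁻⁵ × sin 55° = 1.19×10⁻⁴ s⁻¹
Height gradient: |∂Z/∂n| = 30 m / 285000 m = 1.05×10⁻⁴
On a pressure surface, geostrophic balance gives V_g = (g/f)|∂Z/∂n|:
V_g = 9.81 × 1.05×10⁻⁴ / 1.19×10⁻⁴ = 8.65 m/s

8.6 m s⁻¹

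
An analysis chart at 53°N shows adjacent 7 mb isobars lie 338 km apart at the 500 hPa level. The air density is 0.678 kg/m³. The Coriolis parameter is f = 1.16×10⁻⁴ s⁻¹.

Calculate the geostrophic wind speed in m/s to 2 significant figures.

Pressure gradient: |∂P/∂n| = 700 Pa / 338000 m = 2.07×10⁻³ Pa/m
Geostrophic balance (pressure-gradient force = Coriolis force):
V_g = (1/(fρ)) |∂P/∂n| = 2.07×10⁻³ / (1.16×10⁻⁴ × 0.678) = 26.3 m/s

26 m/s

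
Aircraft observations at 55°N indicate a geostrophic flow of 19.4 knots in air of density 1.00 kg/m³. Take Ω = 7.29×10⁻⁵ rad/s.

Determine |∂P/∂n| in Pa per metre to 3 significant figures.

1.19×10⁻³ Pa/m

Coriolis parameter at 55°N:
f = 2Ω sin φ = 2 × 7.29×10⁻⁵ × sin 55° = 1.19×10⁻⁴ s⁻¹
Wind speed in SI: 19.4 knots = 9.98 m/s
Geostrophic balance rearranged: |∂P/∂n| = f ρ V_g
|∂P/∂n| = 1.19×10⁻⁴ × 1.00 × 9.98 = 1.19×10⁻³ Pa/m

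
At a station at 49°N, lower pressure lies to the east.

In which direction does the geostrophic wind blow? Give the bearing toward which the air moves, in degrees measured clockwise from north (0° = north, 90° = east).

The pressure-gradient force points toward the east (bearing 090°).
Geostrophic balance: in the Northern Hemisphere the Coriolis force deflects motion to the right, so the geostrophic wind blows 90° to the right of the pressure-gradient force (low pressure on the left).
Rotating 090° by 90° clockwise gives 180° — the wind blows toward the south.

180°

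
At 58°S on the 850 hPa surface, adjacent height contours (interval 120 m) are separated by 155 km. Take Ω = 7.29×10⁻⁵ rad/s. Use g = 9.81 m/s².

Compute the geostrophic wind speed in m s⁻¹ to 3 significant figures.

61.4 m s⁻¹

Coriolis parameter at 58°S:
f = 2Ω sin φ = 2 × 7.29×10⁻⁵ × sin 58° = 1.24×10⁻⁴ s⁻¹
Height gradient: |∂Z/∂n| = 120 m / 155000 m = 7.74×10⁻⁴
On a pressure surface, geostrophic balance gives V_g = (g/f)|∂Z/∂n|:
V_g = 9.81 × 7.74×10⁻⁴ / 1.24×10⁻⁴ = 61.4 m/s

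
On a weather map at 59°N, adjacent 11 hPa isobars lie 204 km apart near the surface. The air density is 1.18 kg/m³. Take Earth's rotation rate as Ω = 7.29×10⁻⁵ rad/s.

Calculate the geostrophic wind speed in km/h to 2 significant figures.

130 km/h

Coriolis parameter at 59°N:
f = 2Ω sin φ = 2 × 7.29×10⁻⁵ × sin 59° = 1.25×10⁻⁴ s⁻¹
Pressure gradient: |∂P/∂n| = 1100 Pa / 204000 m = 5.39×10⁻³ Pa/m
Geostrophic balance (pressure-gradient force = Coriolis force):
V_g = (1/(fρ)) |∂P/∂n| = 5.39×10⁻³ / (1.25×10⁻⁴ × 1.18) = 36.6 m/s
Converting: 36.6 m/s × 3.6 = 130 km/h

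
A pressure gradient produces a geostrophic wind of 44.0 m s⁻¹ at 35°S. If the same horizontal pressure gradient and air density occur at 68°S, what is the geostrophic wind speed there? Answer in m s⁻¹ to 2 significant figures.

With the same pressure gradient and density, V_g ∝ 1/f ∝ 1/sin φ.
V₂ = V₁ · sin φ₁ / sin φ₂ = 44.0 × sin 35° / sin 68°
V₂ = 44.0 × 0.5736/0.9272 = 27 m s⁻¹

27 m s⁻¹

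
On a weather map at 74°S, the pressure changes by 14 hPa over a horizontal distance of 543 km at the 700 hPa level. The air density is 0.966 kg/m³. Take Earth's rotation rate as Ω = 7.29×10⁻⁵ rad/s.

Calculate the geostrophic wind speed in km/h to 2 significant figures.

Coriolis parameter at 74°S:
f = 2Ω sin φ = 2 × 7.29×10⁻⁵ × sin 74° = 1.40×10⁻⁴ s⁻¹
Pressure gradient: |∂P/∂n| = 1400 Pa / 543000 m = 2.58×10⁻³ Pa/m
Geostrophic balance (pressure-gradient force = Coriolis force):
V_g = (1/(fρ)) |∂P/∂n| = 2.58×10⁻³ / (1.40×10⁻⁴ × 0.966) = 19.0 m/s
Converting: 19.0 m/s × 3.6 = 69 km/h

69 km/h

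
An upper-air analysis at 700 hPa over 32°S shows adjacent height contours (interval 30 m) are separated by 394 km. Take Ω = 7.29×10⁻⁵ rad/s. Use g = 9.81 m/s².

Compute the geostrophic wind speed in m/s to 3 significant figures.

Coriolis parameter at 32°S:
f = 2Ω sin φ = 2 × 7.29×10⁻⁵ × sin 32° = 7.73×10⁻⁵ s⁻¹
Height gradient: |∂Z/∂n| = 30 m / 394000 m = 7.61×10⁻⁵
On a pressure surface, geostrophic balance gives V_g = (g/f)|∂Z/∂n|:
V_g = 9.81 × 7.61×10⁻⁵ / 7.73×10⁻⁵ = 9.67 m/s

9.67 m/s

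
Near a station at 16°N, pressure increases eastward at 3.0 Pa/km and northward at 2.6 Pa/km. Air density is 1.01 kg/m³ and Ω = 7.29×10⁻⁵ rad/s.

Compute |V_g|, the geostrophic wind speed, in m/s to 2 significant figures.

98 m/s

Coriolis parameter at 16°N:
f = 2Ω sin φ = 2 × 7.29×10⁻⁵ × sin 16° = 4.02×10⁻⁵ s⁻¹
Component geostrophic relations (x east, y north):
u_g = −(1/(fρ)) ∂P/∂y,  v_g = (1/(fρ)) ∂P/∂x
u_g = −(2.6×10⁻³)/(4.02×10⁻⁵ × 1.01) = −64.1 m/s;  v_g = (3.0×10⁻³)/(4.02×10⁻⁵ × 1.01) = 73.9 m/s
|V_g| = √(u_g² + v_g²) = 97.8 m/s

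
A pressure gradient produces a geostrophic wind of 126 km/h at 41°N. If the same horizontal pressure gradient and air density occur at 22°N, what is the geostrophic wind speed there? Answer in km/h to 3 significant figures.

221 km/h

With the same pressure gradient and density, V_g ∝ 1/f ∝ 1/sin φ.
V₂ = V₁ · sin φ₁ / sin φ₂ = 126 × sin 41° / sin 22°
V₂ = 126 × 0.6561/0.3746 = 221 km/h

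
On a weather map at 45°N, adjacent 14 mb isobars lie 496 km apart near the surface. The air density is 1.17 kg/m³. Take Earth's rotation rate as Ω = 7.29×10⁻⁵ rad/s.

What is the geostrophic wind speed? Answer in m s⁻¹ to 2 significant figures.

Coriolis parameter at 45°N:
f = 2Ω sin φ = 2 × 7.29×10⁻⁵ × sin 45° = 1.03×10⁻⁴ s⁻¹
Pressure gradient: |∂P/∂n| = 1400 Pa / 496000 m = 2.82×10⁻³ Pa/m
Geostrophic balance (pressure-gradient force = Coriolis force):
V_g = (1/(fρ)) |∂P/∂n| = 2.82×10⁻³ / (1.03×10⁻⁴ × 1.17) = 23.4 m/s

23 m s⁻¹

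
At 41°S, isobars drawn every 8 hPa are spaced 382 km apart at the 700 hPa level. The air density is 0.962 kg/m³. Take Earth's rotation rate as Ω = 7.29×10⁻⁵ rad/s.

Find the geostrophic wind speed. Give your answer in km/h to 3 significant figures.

81.9 km/h

Coriolis parameter at 41°S:
f = 2Ω sin φ = 2 × 7.29×10⁻⁵ × sin 41° = 9.57×10⁻⁵ s⁻¹
Pressure gradient: |∂P/∂n| = 800 Pa / 382000 m = 2.09×10⁻³ Pa/m
Geostrophic balance (pressure-gradient force = Coriolis force):
V_g = (1/(fρ)) |∂P/∂n| = 2.09×10⁻³ / (9.57×10⁻⁵ × 0.962) = 22.8 m/s
Converting: 22.8 m/s × 3.6 = 81.9 km/h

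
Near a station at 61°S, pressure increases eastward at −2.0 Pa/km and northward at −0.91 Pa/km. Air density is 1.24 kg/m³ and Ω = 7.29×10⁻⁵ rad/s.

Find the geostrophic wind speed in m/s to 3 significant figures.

13.9 m/s

Coriolis parameter at 61°S:
f = 2Ω sin φ = 2 × 7.29×10⁻⁵ × sin 61° = 1.28×10⁻⁴ s⁻¹
In the Southern Hemisphere f is negative: f = −1.28×10⁻⁴ s⁻¹.
Component geostrophic relations (x east, y north):
u_g = −(1/(fρ)) ∂P/∂y,  v_g = (1/(fρ)) ∂P/∂x
u_g = −(−0.91×10⁻³)/(−1.28×10⁻⁴ × 1.24) = −5.75 m/s;  v_g = (−2.0×10⁻³)/(−1.28×10⁻⁴ × 1.24) = 12.6 m/s
|V_g| = √(u_g² + v_g²) = 13.9 m/s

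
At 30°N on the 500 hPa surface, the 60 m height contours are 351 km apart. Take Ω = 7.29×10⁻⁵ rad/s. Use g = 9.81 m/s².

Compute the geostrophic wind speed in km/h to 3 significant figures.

Coriolis parameter at 30°N:
f = 2Ω sin φ = 2 × 7.29×10⁻⁵ × sin 30° = 7.29×10⁻⁵ s⁻¹
Height gradient: |∂Z/∂n| = 60 m / 351000 m = 1.71×10⁻⁴
On a pressure surface, geostrophic balance gives V_g = (g/f)|∂Z/∂n|:
V_g = 9.81 × 1.71×10⁻⁴ / 7.29×10⁻⁵ = 23.0 m/s
Converting: 23.0 m/s × 3.6 = 82.8 km/h

82.8 km/h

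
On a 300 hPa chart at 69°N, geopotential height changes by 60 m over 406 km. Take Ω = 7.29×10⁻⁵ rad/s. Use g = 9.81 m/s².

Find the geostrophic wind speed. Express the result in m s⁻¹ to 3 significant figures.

Coriolis parameter at 69°N:
f = 2Ω sin φ = 2 × 7.29×10⁻⁵ × sin 69° = 1.36×10⁻⁴ s⁻¹
Height gradient: |∂Z/∂n| = 60 m / 406000 m = 1.48×10⁻⁴
On a pressure surface, geostrophic balance gives V_g = (g/f)|∂Z/∂n|:
V_g = 9.81 × 1.48×10⁻⁴ / 1.36×10⁻⁴ = 10.7 m/s

10.7 m s⁻¹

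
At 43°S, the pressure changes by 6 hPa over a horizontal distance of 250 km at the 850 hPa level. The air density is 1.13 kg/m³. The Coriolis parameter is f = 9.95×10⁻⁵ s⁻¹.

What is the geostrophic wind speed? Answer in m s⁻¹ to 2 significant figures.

Pressure gradient: |∂P/∂n| = 600 Pa / 250000 m = 2.40×10⁻³ Pa/m
Geostrophic balance (pressure-gradient force = Coriolis force):
V_g = (1/(fρ)) |∂P/∂n| = 2.40×10⁻³ / (9.95×10⁻⁵ × 1.13) = 21.3 m/s

21 m s⁻¹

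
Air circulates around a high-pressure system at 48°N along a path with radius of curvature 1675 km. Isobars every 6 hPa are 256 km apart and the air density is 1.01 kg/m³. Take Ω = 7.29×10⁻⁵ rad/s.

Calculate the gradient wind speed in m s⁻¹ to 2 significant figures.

Coriolis parameter at 48°N:
f = 2Ω sin φ = 2 × 7.29×10⁻⁵ × sin 48° = 1.08×10⁻⁴ s⁻¹
Pressure gradient: |∂P/∂n| = 600 Pa / 256000 m = 2.34×10⁻³ Pa/m
Geostrophic speed: V_g = |∂P/∂n|/(fρ) = 2.34×10⁻³/(1.08×10⁻⁴ × 1.01) = 21.4 m/s
Around a high, pressure-gradient force acts outward with centrifugal, so Coriolis balances both:
fV = (1/ρ)|∂P/∂n| + V²/R  →  V² − fR·V + fR·V_g = 0
With fR = 1.08×10⁻⁴ × 1675×10³ m = 181 m/s:
V = [fR − √((fR)² − 4 fR V_g)]/2 = [181 − √(181² − 4×181×21.4)]/2 = 24.8 m/s
Supergeostrophic (V > V_g = 21.4 m/s), as expected around a high.

25 m s⁻¹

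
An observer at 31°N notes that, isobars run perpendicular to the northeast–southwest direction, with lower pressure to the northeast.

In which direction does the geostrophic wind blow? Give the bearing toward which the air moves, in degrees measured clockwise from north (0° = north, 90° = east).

135°

The pressure-gradient force points toward the northeast (bearing 045°).
Geostrophic balance: in the Northern Hemisphere the Coriolis force deflects motion to the right, so the geostrophic wind blows 90° to the right of the pressure-gradient force (low pressure on the left).
Rotating 045° by 90° clockwise gives 135° — the wind blows toward the southeast.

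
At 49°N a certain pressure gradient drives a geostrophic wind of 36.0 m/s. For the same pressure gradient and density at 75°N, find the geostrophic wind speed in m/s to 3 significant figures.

With the same pressure gradient and density, V_g ∝ 1/f ∝ 1/sin φ.
V₂ = V₁ · sin φ₁ / sin φ₂ = 36.0 × sin 49° / sin 75°
V₂ = 36.0 × 0.7547/0.9659 = 28.1 m/s

28.1 m/s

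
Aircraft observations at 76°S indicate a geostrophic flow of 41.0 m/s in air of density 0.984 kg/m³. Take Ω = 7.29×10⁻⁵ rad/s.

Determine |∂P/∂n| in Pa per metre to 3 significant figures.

Coriolis parameter at 76°S:
f = 2Ω sin φ = 2 × 7.29×10⁻⁵ × sin 76° = 1.41×10⁻⁴ s⁻¹
Geostrophic balance rearranged: |∂P/∂n| = f ρ V_g
|∂P/∂n| = 1.41×10⁻⁴ × 0.984 × 41.0 = 5.71×10⁻³ Pa/m

5.71×10⁻³ Pa/m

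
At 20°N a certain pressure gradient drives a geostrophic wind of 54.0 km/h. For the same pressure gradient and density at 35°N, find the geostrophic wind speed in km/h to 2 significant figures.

With the same pressure gradient and density, V_g ∝ 1/f ∝ 1/sin φ.
V₂ = V₁ · sin φ₁ / sin φ₂ = 54.0 × sin 20° / sin 35°
V₂ = 54.0 × 0.3420/0.5736 = 32 km/h

32 km/h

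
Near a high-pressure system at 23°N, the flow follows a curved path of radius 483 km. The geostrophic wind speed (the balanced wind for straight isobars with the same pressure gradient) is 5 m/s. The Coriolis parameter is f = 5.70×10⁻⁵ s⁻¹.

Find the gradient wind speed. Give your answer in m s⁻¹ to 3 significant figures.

Around a high, pressure-gradient force acts outward with centrifugal, so Coriolis balances both:
fV = (1/ρ)|∂P/∂n| + V²/R  →  V² − fR·V + fR·V_g = 0
With fR = 5.70×10⁻⁵ × 483×10³ m = 27.5 m/s:
V = [fR − √((fR)² − 4 fR V_g)]/2 = [27.5 − √(27.5² − 4×27.5×5)]/2 = 6.57 m/s
Supergeostrophic (V > V_g = 5 m/s), as expected around a high.

6.57 m s⁻¹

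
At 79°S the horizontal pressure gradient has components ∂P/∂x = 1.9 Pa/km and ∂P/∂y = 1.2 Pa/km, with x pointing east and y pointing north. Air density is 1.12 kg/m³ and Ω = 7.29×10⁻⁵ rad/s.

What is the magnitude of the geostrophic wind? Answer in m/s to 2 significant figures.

Coriolis parameter at 79°S:
f = 2Ω sin φ = 2 × 7.29×10⁻⁵ × sin 79° = 1.43×10⁻⁴ s⁻¹
In the Southern Hemisphere f is negative: f = −1.43×10⁻⁴ s⁻¹.
Component geostrophic relations (x east, y north):
u_g = −(1/(fρ)) ∂P/∂y,  v_g = (1/(fρ)) ∂P/∂x
u_g = −(1.2×10⁻³)/(−1.43×10⁻⁴ × 1.12) = 7.49 m/s;  v_g = (1.9×10⁻³)/(−1.43×10⁻⁴ × 1.12) = −11.9 m/s
|V_g| = √(u_g² + v_g²) = 14.0 m/s

14 m/s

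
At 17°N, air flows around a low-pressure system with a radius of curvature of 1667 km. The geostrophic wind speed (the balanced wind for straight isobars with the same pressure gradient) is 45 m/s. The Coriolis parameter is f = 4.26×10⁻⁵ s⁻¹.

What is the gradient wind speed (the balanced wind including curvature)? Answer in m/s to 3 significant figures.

Around a low, centrifugal force acts outward with Coriolis, so pressure-gradient force balances both:
(1/ρ)|∂P/∂n| = fV + V²/R  →  V² + fR·V − fR·V_g = 0
With fR = 4.26×10⁻⁵ × 1667×10³ m = 71.0 m/s:
V = [−fR + √((fR)² + 4 fR V_g)]/2 = [−71.0 + √(71.0² + 4×71.0×45)]/2 = 31.2 m/s
Subgeostrophic (V < V_g = 45 m/s), as expected around a low.

31.2 m/s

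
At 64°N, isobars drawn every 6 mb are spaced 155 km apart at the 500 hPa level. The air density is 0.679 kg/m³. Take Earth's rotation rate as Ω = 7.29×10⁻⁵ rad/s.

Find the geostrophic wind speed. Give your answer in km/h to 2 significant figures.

Coriolis parameter at 64°N:
f = 2Ω sin φ = 2 × 7.29×10⁻⁵ × sin 64° = 1.31×10⁻⁴ s⁻¹
Pressure gradient: |∂P/∂n| = 600 Pa / 155000 m = 3.87×10⁻³ Pa/m
Geostrophic balance (pressure-gradient force = Coriolis force):
V_g = (1/(fρ)) |∂P/∂n| = 3.87×10⁻³ / (1.31×10⁻⁴ × 0.679) = 43.5 m/s
Converting: 43.5 m/s × 3.6 = 160 km/h

160 km/h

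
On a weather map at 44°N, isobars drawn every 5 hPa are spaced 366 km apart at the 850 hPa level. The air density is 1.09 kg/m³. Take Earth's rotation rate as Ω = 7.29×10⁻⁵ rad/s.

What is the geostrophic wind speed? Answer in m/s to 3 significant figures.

12.4 m/s

Coriolis parameter at 44°N:
f = 2Ω sin φ = 2 × 7.29×10⁻⁵ × sin 44° = 1.01×10⁻⁴ s⁻¹
Pressure gradient: |∂P/∂n| = 500 Pa / 366000 m = 1.37×10⁻³ Pa/m
Geostrophic balance (pressure-gradient force = Coriolis force):
V_g = (1/(fρ)) |∂P/∂n| = 1.37×10⁻³ / (1.01×10⁻⁴ × 1.09) = 12.4 m/s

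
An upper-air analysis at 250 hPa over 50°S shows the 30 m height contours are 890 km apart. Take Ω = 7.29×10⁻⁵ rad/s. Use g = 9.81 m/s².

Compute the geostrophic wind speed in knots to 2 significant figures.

5.8 knots

Coriolis parameter at 50°S:
f = 2Ω sin φ = 2 × 7.29×10⁻⁵ × sin 50° = 1.12×10⁻⁴ s⁻¹
Height gradient: |∂Z/∂n| = 30 m / 890000 m = 3.37×10⁻⁵
On a pressure surface, geostrophic balance gives V_g = (g/f)|∂Z/∂n|:
V_g = 9.81 × 3.37×10⁻⁵ / 1.12×10⁻⁴ = 2.96 m/s
Converting: 2.96 m/s × 1.944 = 5.8 knots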